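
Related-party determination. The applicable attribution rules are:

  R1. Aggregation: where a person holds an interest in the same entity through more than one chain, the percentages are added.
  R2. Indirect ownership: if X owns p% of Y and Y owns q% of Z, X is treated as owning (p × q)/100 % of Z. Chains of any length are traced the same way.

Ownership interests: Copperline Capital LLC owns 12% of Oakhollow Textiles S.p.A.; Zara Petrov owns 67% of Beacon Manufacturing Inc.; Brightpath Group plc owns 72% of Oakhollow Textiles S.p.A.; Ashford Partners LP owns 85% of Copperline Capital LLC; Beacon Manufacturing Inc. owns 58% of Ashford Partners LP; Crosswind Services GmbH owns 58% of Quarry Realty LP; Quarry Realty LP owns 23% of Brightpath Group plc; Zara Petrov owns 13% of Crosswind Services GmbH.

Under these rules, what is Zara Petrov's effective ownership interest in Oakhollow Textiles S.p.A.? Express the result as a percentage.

5.212344%

Chain via Beacon Manufacturing Inc. → Ashford Partners LP → Copperline Capital LLC (R2): 67% × 58% × 85% × 12% = 3.96372% of Oakhollow Textiles S.p.A.
Chain via Crosswind Services GmbH → Quarry Realty LP → Brightpath Group plc (R2): 13% × 58% × 23% × 72% = 1.248624% of Oakhollow Textiles S.p.A.
Aggregating (R1): 3.96372% + 1.248624% = 5.212344%.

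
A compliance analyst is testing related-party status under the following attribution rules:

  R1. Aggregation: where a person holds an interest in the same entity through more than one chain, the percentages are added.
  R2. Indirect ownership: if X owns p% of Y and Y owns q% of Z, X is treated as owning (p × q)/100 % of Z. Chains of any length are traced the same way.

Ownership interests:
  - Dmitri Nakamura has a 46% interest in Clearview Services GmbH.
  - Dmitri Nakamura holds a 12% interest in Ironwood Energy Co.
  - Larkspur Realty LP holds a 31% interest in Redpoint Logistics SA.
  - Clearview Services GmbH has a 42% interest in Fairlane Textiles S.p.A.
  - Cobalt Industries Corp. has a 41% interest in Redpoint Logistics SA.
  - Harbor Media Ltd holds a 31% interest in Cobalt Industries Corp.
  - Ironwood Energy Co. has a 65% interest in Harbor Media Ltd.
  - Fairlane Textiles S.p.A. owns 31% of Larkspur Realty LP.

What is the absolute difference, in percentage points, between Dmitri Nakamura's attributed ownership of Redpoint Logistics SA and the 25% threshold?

Chain via Clearview Services GmbH → Fairlane Textiles S.p.A. → Larkspur Realty LP (R2): 46% × 42% × 31% × 31% = 1.856652% of Redpoint Logistics SA.
Chain via Ironwood Energy Co. → Harbor Media Ltd → Cobalt Industries Corp. (R2): 12% × 65% × 31% × 41% = 0.99138% of Redpoint Logistics SA.
Aggregating (R1): 1.856652% + 0.99138% = 2.848032%.
2.848032% falls short of the 25% threshold by 22.151968 percentage points.

22.151968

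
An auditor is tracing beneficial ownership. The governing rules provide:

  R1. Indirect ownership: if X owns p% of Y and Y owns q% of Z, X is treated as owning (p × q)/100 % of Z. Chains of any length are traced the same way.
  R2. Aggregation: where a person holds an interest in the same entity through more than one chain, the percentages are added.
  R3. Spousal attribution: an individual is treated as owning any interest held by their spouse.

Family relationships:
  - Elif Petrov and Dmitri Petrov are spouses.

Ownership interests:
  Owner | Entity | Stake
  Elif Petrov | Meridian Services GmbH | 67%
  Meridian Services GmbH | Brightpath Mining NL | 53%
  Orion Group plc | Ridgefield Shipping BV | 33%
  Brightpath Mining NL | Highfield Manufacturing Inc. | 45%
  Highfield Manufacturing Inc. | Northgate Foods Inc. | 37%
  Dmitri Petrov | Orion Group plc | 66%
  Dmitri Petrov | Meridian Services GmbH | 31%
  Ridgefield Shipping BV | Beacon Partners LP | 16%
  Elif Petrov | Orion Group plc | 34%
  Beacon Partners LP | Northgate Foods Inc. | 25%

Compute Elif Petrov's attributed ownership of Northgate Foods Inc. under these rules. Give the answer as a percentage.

9.96801%

By spousal attribution (R3), Elif Petrov is treated as also owning Dmitri Petrov's interest in Orion Group plc, giving 34% + 66% = 100%.
By spousal attribution (R3), Elif Petrov is treated as also owning Dmitri Petrov's interest in Meridian Services GmbH, giving 67% + 31% = 98%.
Chain via Orion Group plc → Ridgefield Shipping BV → Beacon Partners LP (R1): 100% × 33% × 16% × 25% = 1.32% of Northgate Foods Inc.
Chain via Meridian Services GmbH → Brightpath Mining NL → Highfield Manufacturing Inc. (R1): 98% × 53% × 45% × 37% = 8.64801% of Northgate Foods Inc.
Aggregating (R2): 1.32% + 8.64801% = 9.96801%.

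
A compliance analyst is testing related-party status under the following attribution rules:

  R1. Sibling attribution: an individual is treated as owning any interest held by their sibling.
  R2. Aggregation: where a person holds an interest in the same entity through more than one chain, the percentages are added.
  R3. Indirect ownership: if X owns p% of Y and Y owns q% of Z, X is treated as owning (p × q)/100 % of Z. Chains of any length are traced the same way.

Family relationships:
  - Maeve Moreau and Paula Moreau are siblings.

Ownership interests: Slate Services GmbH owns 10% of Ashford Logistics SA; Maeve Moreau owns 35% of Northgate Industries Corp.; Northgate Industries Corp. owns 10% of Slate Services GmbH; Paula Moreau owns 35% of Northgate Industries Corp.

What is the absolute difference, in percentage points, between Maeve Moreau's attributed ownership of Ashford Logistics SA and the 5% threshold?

By sibling attribution (R1), Maeve Moreau is treated as also owning Paula Moreau's interest in Northgate Industries Corp, giving 35% + 35% = 70%.
Chain via Northgate Industries Corp. → Slate Services GmbH (R3): 70% × 10% × 10% = 0.7% of Ashford Logistics SA.
0.7% falls short of the 5% threshold by 4.3 percentage points.

4.3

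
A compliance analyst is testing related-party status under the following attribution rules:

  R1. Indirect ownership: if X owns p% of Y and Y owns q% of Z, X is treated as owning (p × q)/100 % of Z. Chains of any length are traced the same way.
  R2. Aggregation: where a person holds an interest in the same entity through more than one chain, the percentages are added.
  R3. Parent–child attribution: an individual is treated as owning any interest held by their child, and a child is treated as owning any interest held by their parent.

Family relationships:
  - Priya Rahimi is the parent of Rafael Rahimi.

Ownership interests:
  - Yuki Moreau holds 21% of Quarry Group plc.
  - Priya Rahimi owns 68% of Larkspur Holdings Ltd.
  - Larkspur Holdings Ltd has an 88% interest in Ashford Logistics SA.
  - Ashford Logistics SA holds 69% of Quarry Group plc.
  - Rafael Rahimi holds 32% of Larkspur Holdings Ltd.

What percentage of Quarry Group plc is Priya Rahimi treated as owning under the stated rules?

60.72%

By parent–child attribution (R3), Priya Rahimi is treated as also owning Rafael Rahimi's interest in Larkspur Holdings Ltd, giving 68% + 32% = 100%.
Chain via Larkspur Holdings Ltd → Ashford Logistics SA (R1): 100% × 88% × 69% = 60.72% of Quarry Group plc.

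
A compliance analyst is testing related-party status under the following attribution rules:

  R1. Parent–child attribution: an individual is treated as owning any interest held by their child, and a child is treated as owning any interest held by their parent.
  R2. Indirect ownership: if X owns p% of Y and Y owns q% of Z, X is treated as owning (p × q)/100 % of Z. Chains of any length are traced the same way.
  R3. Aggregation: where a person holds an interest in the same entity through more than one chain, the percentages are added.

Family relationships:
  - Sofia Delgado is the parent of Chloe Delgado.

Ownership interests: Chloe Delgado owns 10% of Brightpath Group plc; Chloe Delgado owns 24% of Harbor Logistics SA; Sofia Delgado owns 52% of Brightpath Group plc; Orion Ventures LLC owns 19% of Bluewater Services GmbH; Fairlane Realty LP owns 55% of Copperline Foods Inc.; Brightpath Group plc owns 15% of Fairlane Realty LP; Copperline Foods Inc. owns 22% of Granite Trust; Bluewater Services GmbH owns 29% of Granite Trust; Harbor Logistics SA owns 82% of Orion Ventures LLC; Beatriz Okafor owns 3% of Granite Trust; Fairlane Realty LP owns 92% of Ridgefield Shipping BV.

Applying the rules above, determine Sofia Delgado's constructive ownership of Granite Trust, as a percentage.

By parent–child attribution (R1), Sofia Delgado is treated as also owning Chloe Delgado's interest in Brightpath Group plc, giving 52% + 10% = 62%.
By parent–child attribution (R1), Sofia Delgado is treated as owning Chloe Delgado's 24% interest in Harbor Logistics SA.
Chain via Brightpath Group plc → Fairlane Realty LP → Copperline Foods Inc. (R2): 62% × 15% × 55% × 22% = 1.1253% of Granite Trust.
Chain via Harbor Logistics SA → Orion Ventures LLC → Bluewater Services GmbH (R2): 24% × 82% × 19% × 29% = 1.084368% of Granite Trust.
Aggregating (R3): 1.1253% + 1.084368% = 2.209668%.

2.209668%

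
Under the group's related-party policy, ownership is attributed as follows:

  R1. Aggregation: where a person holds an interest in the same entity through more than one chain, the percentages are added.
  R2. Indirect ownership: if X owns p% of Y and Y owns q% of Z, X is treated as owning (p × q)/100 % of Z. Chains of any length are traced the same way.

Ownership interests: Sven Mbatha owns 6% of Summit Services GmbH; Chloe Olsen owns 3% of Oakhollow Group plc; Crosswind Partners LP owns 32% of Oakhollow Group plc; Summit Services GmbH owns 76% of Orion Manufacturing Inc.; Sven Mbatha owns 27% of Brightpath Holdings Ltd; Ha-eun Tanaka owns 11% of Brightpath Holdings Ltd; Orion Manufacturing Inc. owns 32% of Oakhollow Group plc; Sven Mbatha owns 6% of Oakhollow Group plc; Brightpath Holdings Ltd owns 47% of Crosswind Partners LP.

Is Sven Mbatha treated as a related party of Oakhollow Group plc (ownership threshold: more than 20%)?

Chain via Brightpath Holdings Ltd → Crosswind Partners LP (R2): 27% × 47% × 32% = 4.0608% of Oakhollow Group plc.
Chain via Summit Services GmbH → Orion Manufacturing Inc. (R2): 6% × 76% × 32% = 1.4592% of Oakhollow Group plc.
Direct interest in Oakhollow Group plc: 6%.
Aggregating (R1): 4.0608% + 1.4592% + 6% = 11.52%.
11.52% does not exceed the 20% threshold, so Sven is not a related party to Oakhollow Group plc.

No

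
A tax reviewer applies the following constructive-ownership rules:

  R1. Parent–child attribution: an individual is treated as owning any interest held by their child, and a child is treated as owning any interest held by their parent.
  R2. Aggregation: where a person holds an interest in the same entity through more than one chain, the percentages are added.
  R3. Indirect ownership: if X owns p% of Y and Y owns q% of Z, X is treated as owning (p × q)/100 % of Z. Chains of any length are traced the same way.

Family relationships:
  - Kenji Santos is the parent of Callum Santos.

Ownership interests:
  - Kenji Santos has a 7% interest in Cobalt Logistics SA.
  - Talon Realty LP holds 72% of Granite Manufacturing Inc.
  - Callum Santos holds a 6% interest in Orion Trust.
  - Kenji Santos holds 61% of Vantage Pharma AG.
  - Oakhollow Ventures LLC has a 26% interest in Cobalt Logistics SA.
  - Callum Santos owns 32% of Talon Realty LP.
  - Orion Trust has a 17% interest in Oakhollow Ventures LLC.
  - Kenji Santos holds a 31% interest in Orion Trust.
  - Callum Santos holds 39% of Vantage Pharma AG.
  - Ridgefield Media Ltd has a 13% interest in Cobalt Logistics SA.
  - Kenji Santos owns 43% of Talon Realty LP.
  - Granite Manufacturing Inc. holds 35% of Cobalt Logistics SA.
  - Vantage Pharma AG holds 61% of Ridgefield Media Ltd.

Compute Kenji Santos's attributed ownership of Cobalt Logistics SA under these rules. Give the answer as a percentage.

By parent–child attribution (R1), Kenji Santos is treated as also owning Callum Santos's interest in Orion Trust, giving 31% + 6% = 37%.
By parent–child attribution (R1), Kenji Santos is treated as also owning Callum Santos's interest in Vantage Pharma AG, giving 61% + 39% = 100%.
By parent–child attribution (R1), Kenji Santos is treated as also owning Callum Santos's interest in Talon Realty LP, giving 43% + 32% = 75%.
Chain via Orion Trust → Oakhollow Ventures LLC (R3): 37% × 17% × 26% = 1.6354% of Cobalt Logistics SA.
Chain via Vantage Pharma AG → Ridgefield Media Ltd (R3): 100% × 61% × 13% = 7.93% of Cobalt Logistics SA.
Chain via Talon Realty LP → Granite Manufacturing Inc. (R3): 75% × 72% × 35% = 18.9% of Cobalt Logistics SA.
Direct interest in Cobalt Logistics SA: 7%.
Aggregating (R2): 1.6354% + 7.93% + 18.9% + 7% = 35.4654%.

35.4654%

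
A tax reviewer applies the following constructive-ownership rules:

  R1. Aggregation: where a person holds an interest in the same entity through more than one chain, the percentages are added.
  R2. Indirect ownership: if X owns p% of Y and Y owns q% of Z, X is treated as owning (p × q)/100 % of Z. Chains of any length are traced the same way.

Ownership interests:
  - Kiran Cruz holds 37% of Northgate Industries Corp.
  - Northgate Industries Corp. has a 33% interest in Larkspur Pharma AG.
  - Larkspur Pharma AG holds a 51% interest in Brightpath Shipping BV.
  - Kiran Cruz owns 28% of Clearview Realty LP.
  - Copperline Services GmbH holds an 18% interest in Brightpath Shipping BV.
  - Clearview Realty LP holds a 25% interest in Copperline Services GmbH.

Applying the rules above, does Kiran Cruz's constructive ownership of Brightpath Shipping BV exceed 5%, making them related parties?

Yes

Chain via Northgate Industries Corp. → Larkspur Pharma AG (R2): 37% × 33% × 51% = 6.2271% of Brightpath Shipping BV.
Chain via Clearview Realty LP → Copperline Services GmbH (R2): 28% × 25% × 18% = 1.26% of Brightpath Shipping BV.
Aggregating (R1): 6.2271% + 1.26% = 7.4871%.
7.4871% exceeds the 5% threshold, so Kiran is a related party to Brightpath Shipping BV.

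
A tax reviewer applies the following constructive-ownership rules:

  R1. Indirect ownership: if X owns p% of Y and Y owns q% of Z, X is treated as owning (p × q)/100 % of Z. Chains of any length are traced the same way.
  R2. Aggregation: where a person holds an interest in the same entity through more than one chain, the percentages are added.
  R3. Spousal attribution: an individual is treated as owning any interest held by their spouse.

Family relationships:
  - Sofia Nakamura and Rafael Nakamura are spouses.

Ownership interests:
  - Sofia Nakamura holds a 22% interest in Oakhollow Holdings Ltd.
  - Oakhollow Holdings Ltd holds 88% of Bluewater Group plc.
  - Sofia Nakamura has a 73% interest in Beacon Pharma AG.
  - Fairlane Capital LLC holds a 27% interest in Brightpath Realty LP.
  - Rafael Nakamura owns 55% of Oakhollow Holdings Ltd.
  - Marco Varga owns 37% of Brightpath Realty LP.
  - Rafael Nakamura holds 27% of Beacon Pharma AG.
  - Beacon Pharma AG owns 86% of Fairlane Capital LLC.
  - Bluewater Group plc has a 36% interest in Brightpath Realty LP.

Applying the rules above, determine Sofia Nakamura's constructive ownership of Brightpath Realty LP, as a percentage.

47.6136%

By spousal attribution (R3), Sofia Nakamura is treated as also owning Rafael Nakamura's interest in Beacon Pharma AG, giving 73% + 27% = 100%.
By spousal attribution (R3), Sofia Nakamura is treated as also owning Rafael Nakamura's interest in Oakhollow Holdings Ltd, giving 22% + 55% = 77%.
Chain via Beacon Pharma AG → Fairlane Capital LLC (R1): 100% × 86% × 27% = 23.22% of Brightpath Realty LP.
Chain via Oakhollow Holdings Ltd → Bluewater Group plc (R1): 77% × 88% × 36% = 24.3936% of Brightpath Realty LP.
Aggregating (R2): 23.22% + 24.3936% = 47.6136%.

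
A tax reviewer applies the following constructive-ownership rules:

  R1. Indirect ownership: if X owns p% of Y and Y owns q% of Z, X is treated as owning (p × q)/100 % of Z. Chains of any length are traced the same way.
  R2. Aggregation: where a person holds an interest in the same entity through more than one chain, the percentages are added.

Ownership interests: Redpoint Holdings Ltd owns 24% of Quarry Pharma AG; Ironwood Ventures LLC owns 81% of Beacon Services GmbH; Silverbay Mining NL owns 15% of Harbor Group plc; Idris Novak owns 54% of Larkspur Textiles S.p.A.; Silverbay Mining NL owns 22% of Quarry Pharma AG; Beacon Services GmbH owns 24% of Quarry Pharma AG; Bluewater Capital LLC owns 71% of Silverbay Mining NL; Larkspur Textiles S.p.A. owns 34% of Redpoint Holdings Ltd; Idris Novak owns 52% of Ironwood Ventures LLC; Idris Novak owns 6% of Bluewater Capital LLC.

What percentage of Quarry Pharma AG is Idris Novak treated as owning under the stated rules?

15.4524%

Chain via Ironwood Ventures LLC → Beacon Services GmbH (R1): 52% × 81% × 24% = 10.1088% of Quarry Pharma AG.
Chain via Bluewater Capital LLC → Silverbay Mining NL (R1): 6% × 71% × 22% = 0.9372% of Quarry Pharma AG.
Chain via Larkspur Textiles S.p.A. → Redpoint Holdings Ltd (R1): 54% × 34% × 24% = 4.4064% of Quarry Pharma AG.
Aggregating (R2): 10.1088% + 0.9372% + 4.4064% = 15.4524%.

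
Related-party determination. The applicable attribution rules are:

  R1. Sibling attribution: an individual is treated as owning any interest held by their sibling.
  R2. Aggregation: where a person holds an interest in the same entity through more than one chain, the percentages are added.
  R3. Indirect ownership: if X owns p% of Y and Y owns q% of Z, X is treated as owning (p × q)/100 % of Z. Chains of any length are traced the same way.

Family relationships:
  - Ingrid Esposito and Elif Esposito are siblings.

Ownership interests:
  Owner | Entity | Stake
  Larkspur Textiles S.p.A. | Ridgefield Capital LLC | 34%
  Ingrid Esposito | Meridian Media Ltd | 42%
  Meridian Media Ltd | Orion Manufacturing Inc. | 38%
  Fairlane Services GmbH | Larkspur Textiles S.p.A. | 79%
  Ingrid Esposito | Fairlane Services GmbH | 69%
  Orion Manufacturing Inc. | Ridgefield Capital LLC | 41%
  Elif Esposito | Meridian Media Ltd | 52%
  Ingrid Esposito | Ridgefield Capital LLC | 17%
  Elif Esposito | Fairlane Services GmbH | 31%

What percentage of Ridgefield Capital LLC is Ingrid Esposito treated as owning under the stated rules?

58.5052%

By sibling attribution (R1), Ingrid Esposito is treated as also owning Elif Esposito's interest in Fairlane Services GmbH, giving 69% + 31% = 100%.
By sibling attribution (R1), Ingrid Esposito is treated as also owning Elif Esposito's interest in Meridian Media Ltd, giving 42% + 52% = 94%.
Chain via Fairlane Services GmbH → Larkspur Textiles S.p.A. (R3): 100% × 79% × 34% = 26.86% of Ridgefield Capital LLC.
Chain via Meridian Media Ltd → Orion Manufacturing Inc. (R3): 94% × 38% × 41% = 14.6452% of Ridgefield Capital LLC.
Direct interest in Ridgefield Capital LLC: 17%.
Aggregating (R2): 26.86% + 14.6452% + 17% = 58.5052%.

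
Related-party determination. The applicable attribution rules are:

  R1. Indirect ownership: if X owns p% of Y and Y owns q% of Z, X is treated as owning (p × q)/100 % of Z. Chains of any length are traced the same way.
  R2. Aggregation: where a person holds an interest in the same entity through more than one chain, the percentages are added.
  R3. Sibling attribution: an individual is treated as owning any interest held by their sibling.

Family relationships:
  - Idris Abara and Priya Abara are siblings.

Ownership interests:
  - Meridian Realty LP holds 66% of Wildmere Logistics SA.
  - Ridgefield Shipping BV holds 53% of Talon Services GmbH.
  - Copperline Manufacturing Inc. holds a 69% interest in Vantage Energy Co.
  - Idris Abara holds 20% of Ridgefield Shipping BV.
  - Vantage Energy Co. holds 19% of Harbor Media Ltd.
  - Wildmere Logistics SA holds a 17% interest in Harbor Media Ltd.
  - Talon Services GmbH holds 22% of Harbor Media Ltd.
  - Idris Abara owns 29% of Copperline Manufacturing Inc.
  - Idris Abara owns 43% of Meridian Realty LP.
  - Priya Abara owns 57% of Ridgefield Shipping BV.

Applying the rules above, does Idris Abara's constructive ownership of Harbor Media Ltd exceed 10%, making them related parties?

By sibling attribution (R3), Idris Abara is treated as also owning Priya Abara's interest in Ridgefield Shipping BV, giving 20% + 57% = 77%.
Chain via Copperline Manufacturing Inc. → Vantage Energy Co. (R1): 29% × 69% × 19% = 3.8019% of Harbor Media Ltd.
Chain via Meridian Realty LP → Wildmere Logistics SA (R1): 43% × 66% × 17% = 4.8246% of Harbor Media Ltd.
Chain via Ridgefield Shipping BV → Talon Services GmbH (R1): 77% × 53% × 22% = 8.9782% of Harbor Media Ltd.
Aggregating (R2): 3.8019% + 4.8246% + 8.9782% = 17.6047%.
17.6047% exceeds the 10% threshold, so Idris is a related party to Harbor Media Ltd.

Yes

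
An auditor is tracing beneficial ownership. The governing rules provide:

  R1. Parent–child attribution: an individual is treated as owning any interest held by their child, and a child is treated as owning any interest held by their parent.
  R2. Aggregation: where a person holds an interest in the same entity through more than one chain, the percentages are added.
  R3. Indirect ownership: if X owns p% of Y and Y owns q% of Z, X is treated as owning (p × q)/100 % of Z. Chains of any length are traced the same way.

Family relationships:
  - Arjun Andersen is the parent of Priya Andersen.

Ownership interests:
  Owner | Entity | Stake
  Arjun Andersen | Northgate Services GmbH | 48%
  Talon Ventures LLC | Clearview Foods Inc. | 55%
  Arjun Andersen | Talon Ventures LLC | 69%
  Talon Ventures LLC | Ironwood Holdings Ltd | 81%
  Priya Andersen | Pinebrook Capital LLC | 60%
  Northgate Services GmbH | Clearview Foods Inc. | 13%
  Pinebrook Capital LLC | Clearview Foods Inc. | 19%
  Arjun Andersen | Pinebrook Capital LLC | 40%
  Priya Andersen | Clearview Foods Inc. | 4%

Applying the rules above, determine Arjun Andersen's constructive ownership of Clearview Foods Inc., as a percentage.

67.19%

By parent–child attribution (R1), Arjun Andersen is treated as also owning Priya Andersen's interest in Pinebrook Capital LLC, giving 40% + 60% = 100%.
By parent–child attribution (R1), Arjun Andersen is treated as owning Priya Andersen's 4% interest in Clearview Foods Inc.
Chain via Pinebrook Capital LLC (R3): 100% × 19% = 19% of Clearview Foods Inc.
Chain via Northgate Services GmbH (R3): 48% × 13% = 6.24% of Clearview Foods Inc.
Chain via Talon Ventures LLC (R3): 69% × 55% = 37.95% of Clearview Foods Inc.
Direct interest in Clearview Foods Inc: 4%.
Aggregating (R2): 19% + 6.24% + 37.95% + 4% = 67.19%.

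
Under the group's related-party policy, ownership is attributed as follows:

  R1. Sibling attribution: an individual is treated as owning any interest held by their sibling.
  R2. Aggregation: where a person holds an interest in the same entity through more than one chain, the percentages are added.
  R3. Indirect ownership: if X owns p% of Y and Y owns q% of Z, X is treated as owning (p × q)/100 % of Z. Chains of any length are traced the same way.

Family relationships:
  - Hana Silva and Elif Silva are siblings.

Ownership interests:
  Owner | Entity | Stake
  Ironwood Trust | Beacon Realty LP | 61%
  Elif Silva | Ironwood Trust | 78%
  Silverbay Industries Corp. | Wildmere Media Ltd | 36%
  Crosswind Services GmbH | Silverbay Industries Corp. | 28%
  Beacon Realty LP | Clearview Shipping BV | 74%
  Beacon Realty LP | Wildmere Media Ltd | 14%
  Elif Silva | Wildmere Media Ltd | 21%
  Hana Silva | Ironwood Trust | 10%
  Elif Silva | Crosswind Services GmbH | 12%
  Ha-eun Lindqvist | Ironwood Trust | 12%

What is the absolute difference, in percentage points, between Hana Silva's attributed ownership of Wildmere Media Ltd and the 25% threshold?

4.7248

By sibling attribution (R1), Hana Silva is treated as also owning Elif Silva's interest in Ironwood Trust, giving 10% + 78% = 88%.
By sibling attribution (R1), Hana Silva is treated as owning Elif Silva's 12% interest in Crosswind Services GmbH.
By sibling attribution (R1), Hana Silva is treated as owning Elif Silva's 21% interest in Wildmere Media Ltd.
Chain via Ironwood Trust → Beacon Realty LP (R3): 88% × 61% × 14% = 7.5152% of Wildmere Media Ltd.
Chain via Crosswind Services GmbH → Silverbay Industries Corp. (R3): 12% × 28% × 36% = 1.2096% of Wildmere Media Ltd.
Direct interest in Wildmere Media Ltd: 21%.
Aggregating (R2): 7.5152% + 1.2096% + 21% = 29.7248%.
29.7248% exceeds the 25% threshold by 4.7248 percentage points.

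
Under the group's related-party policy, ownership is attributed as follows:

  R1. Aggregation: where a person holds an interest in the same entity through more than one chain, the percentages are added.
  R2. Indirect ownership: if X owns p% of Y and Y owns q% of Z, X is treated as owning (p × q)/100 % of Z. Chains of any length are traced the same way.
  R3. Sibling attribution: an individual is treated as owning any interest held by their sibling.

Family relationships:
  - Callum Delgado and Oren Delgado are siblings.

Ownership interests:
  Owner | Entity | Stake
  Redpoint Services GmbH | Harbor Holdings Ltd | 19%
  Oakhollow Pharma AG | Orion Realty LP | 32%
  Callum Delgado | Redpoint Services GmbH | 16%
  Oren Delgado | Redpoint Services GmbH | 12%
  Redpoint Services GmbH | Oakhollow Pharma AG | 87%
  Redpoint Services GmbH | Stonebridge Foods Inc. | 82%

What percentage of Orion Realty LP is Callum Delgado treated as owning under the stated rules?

7.7952%

By sibling attribution (R3), Callum Delgado is treated as also owning Oren Delgado's interest in Redpoint Services GmbH, giving 16% + 12% = 28%.
Chain via Redpoint Services GmbH → Oakhollow Pharma AG (R2): 28% × 87% × 32% = 7.7952% of Orion Realty LP.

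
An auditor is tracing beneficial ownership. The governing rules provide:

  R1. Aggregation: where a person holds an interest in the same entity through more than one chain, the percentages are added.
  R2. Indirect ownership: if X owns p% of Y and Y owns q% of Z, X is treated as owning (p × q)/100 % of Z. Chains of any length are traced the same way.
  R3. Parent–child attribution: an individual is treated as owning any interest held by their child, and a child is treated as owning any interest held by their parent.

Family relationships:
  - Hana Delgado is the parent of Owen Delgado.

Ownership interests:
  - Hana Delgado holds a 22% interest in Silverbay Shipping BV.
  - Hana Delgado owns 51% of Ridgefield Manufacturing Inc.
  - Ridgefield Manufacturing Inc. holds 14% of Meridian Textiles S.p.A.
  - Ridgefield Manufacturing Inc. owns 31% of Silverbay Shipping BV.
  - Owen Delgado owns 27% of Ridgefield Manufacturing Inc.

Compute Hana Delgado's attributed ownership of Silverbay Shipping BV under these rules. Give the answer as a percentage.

46.18%

By parent–child attribution (R3), Hana Delgado is treated as also owning Owen Delgado's interest in Ridgefield Manufacturing Inc, giving 51% + 27% = 78%.
Chain via Ridgefield Manufacturing Inc. (R2): 78% × 31% = 24.18% of Silverbay Shipping BV.
Direct interest in Silverbay Shipping BV: 22%.
Aggregating (R1): 24.18% + 22% = 46.18%.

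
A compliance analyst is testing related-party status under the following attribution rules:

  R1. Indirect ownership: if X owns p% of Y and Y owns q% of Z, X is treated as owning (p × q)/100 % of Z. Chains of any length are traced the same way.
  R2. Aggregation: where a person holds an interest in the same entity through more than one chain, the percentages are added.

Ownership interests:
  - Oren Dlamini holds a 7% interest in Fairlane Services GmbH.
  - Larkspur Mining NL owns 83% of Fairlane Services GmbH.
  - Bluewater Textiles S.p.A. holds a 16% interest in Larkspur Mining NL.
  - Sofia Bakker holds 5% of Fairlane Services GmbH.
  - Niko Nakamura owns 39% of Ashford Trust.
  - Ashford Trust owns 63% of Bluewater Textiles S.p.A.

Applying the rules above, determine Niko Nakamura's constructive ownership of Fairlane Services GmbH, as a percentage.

3.262896%

Chain via Ashford Trust → Bluewater Textiles S.p.A. → Larkspur Mining NL (R1): 39% × 63% × 16% × 83% = 3.262896% of Fairlane Services GmbH.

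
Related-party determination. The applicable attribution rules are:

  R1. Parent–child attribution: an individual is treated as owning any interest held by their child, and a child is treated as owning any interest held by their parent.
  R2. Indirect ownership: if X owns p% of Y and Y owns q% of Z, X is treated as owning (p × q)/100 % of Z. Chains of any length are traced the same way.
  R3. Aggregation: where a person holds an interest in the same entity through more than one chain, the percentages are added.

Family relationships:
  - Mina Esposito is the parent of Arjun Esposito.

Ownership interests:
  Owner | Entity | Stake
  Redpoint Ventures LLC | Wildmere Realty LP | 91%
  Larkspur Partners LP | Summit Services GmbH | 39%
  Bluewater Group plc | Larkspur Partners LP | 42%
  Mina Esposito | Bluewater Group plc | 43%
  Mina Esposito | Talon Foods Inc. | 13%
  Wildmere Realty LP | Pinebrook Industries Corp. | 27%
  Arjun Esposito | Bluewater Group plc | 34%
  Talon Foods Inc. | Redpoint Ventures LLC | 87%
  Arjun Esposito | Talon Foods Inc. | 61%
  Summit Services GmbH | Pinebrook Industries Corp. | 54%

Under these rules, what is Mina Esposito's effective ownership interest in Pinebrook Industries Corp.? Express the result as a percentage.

By parent–child attribution (R1), Mina Esposito is treated as also owning Arjun Esposito's interest in Talon Foods Inc, giving 13% + 61% = 74%.
By parent–child attribution (R1), Mina Esposito is treated as also owning Arjun Esposito's interest in Bluewater Group plc, giving 43% + 34% = 77%.
Chain via Talon Foods Inc. → Redpoint Ventures LLC → Wildmere Realty LP (R2): 74% × 87% × 91% × 27% = 15.818166% of Pinebrook Industries Corp.
Chain via Bluewater Group plc → Larkspur Partners LP → Summit Services GmbH (R2): 77% × 42% × 39% × 54% = 6.810804% of Pinebrook Industries Corp.
Aggregating (R3): 15.818166% + 6.810804% = 22.62897%.

22.62897%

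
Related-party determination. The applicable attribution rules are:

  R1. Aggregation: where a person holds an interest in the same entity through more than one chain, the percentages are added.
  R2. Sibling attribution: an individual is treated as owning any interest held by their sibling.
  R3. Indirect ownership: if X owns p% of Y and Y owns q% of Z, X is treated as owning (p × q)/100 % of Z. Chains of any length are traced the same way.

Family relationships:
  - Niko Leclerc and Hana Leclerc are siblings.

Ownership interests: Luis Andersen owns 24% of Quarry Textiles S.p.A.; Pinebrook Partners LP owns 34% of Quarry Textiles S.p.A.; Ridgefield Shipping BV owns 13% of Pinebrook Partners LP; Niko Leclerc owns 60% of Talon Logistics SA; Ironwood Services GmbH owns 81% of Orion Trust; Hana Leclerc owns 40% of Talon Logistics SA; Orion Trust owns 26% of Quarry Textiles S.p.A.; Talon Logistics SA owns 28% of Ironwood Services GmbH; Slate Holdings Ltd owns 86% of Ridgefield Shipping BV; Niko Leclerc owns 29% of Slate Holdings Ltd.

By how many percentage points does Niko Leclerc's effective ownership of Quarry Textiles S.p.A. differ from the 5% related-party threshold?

By sibling attribution (R2), Niko Leclerc is treated as also owning Hana Leclerc's interest in Talon Logistics SA, giving 60% + 40% = 100%.
Chain via Talon Logistics SA → Ironwood Services GmbH → Orion Trust (R3): 100% × 28% × 81% × 26% = 5.8968% of Quarry Textiles S.p.A.
Chain via Slate Holdings Ltd → Ridgefield Shipping BV → Pinebrook Partners LP (R3): 29% × 86% × 13% × 34% = 1.102348% of Quarry Textiles S.p.A.
Aggregating (R1): 5.8968% + 1.102348% = 6.999148%.
6.999148% exceeds the 5% threshold by 1.999148 percentage points.

1.999148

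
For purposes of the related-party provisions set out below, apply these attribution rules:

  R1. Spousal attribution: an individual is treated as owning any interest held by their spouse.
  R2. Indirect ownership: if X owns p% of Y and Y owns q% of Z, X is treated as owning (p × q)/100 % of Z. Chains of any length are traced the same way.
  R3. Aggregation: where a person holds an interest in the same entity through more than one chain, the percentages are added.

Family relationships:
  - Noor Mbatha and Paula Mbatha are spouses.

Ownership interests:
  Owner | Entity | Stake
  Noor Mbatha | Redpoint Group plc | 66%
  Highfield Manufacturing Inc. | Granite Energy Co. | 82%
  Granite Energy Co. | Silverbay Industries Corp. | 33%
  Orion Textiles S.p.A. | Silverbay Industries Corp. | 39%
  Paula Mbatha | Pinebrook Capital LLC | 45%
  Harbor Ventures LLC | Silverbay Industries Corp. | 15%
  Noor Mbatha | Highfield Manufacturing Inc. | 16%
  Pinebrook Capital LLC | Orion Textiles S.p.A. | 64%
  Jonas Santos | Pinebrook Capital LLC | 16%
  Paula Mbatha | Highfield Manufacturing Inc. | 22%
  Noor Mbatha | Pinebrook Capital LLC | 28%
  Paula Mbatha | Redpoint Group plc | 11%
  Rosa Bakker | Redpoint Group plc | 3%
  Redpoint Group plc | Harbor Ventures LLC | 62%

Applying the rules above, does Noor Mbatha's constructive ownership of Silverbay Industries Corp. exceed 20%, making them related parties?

By spousal attribution (R1), Noor Mbatha is treated as also owning Paula Mbatha's interest in Highfield Manufacturing Inc, giving 16% + 22% = 38%.
By spousal attribution (R1), Noor Mbatha is treated as also owning Paula Mbatha's interest in Pinebrook Capital LLC, giving 28% + 45% = 73%.
By spousal attribution (R1), Noor Mbatha is treated as also owning Paula Mbatha's interest in Redpoint Group plc, giving 66% + 11% = 77%.
Chain via Highfield Manufacturing Inc. → Granite Energy Co. (R2): 38% × 82% × 33% = 10.2828% of Silverbay Industries Corp.
Chain via Pinebrook Capital LLC → Orion Textiles S.p.A. (R2): 73% × 64% × 39% = 18.2208% of Silverbay Industries Corp.
Chain via Redpoint Group plc → Harbor Ventures LLC (R2): 77% × 62% × 15% = 7.161% of Silverbay Industries Corp.
Aggregating (R3): 10.2828% + 18.2208% + 7.161% = 35.6646%.
35.6646% exceeds the 20% threshold, so Noor is a related party to Silverbay Industries Corp.

Yes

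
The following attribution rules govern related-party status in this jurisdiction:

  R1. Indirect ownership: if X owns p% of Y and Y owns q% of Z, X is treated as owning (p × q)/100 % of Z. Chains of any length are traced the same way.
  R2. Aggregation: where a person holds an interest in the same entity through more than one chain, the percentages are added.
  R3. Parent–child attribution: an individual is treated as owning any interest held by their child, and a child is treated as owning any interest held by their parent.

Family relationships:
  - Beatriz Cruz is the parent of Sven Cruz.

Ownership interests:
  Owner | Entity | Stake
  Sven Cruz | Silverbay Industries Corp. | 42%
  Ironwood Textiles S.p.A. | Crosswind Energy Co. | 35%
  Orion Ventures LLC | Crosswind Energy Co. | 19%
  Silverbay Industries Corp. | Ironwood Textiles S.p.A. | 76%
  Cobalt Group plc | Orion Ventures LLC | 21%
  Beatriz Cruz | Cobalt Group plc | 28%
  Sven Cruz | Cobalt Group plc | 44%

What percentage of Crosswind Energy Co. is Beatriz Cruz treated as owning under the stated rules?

14.0448%

By parent–child attribution (R3), Beatriz Cruz is treated as also owning Sven Cruz's interest in Cobalt Group plc, giving 28% + 44% = 72%.
By parent–child attribution (R3), Beatriz Cruz is treated as owning Sven Cruz's 42% interest in Silverbay Industries Corp.
Chain via Cobalt Group plc → Orion Ventures LLC (R1): 72% × 21% × 19% = 2.8728% of Crosswind Energy Co.
Chain via Silverbay Industries Corp. → Ironwood Textiles S.p.A. (R1): 42% × 76% × 35% = 11.172% of Crosswind Energy Co.
Aggregating (R2): 2.8728% + 11.172% = 14.0448%.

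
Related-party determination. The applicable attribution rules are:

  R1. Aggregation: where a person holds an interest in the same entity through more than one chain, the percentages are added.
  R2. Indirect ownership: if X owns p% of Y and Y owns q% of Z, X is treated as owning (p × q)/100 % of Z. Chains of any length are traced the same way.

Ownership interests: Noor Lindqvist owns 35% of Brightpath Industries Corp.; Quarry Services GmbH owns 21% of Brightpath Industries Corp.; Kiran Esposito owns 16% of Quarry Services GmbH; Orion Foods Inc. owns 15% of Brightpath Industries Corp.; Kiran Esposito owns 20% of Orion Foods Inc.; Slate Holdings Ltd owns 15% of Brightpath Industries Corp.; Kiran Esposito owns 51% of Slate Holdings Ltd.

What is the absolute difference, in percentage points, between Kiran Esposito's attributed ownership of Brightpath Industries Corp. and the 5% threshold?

9.01

Chain via Orion Foods Inc. (R2): 20% × 15% = 3% of Brightpath Industries Corp.
Chain via Quarry Services GmbH (R2): 16% × 21% = 3.36% of Brightpath Industries Corp.
Chain via Slate Holdings Ltd (R2): 51% × 15% = 7.65% of Brightpath Industries Corp.
Aggregating (R1): 3% + 3.36% + 7.65% = 14.01%.
14.01% exceeds the 5% threshold by 9.01 percentage points.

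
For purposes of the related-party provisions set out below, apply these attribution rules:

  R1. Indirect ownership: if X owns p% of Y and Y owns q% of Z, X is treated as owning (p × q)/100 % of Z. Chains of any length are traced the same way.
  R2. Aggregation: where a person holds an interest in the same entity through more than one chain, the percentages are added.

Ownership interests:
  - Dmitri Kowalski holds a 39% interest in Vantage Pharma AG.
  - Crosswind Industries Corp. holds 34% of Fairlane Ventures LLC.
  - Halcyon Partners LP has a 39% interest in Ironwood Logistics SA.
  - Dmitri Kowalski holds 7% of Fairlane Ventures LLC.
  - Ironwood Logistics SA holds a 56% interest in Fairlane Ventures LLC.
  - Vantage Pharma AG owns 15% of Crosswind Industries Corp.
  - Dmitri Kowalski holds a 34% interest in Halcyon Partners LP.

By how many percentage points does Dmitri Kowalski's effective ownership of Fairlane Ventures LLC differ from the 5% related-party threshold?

Chain via Halcyon Partners LP → Ironwood Logistics SA (R1): 34% × 39% × 56% = 7.4256% of Fairlane Ventures LLC.
Chain via Vantage Pharma AG → Crosswind Industries Corp. (R1): 39% × 15% × 34% = 1.989% of Fairlane Ventures LLC.
Direct interest in Fairlane Ventures LLC: 7%.
Aggregating (R2): 7.4256% + 1.989% + 7% = 16.4146%.
16.4146% exceeds the 5% threshold by 11.4146 percentage points.

11.4146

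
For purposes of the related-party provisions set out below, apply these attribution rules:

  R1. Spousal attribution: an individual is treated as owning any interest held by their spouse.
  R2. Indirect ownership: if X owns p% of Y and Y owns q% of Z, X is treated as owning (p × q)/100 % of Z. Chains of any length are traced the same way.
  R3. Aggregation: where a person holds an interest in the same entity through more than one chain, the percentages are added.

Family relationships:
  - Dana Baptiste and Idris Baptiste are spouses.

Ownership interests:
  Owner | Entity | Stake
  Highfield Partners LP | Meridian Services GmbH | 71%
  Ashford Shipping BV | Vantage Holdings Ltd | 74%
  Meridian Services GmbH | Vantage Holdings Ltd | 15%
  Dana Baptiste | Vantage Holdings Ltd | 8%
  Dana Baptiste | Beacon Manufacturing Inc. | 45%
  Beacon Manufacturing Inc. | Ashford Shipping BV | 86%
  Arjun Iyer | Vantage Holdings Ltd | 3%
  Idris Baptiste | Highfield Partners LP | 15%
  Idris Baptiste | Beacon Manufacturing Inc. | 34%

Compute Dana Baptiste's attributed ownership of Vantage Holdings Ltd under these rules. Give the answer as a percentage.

59.8731%

By spousal attribution (R1), Dana Baptiste is treated as also owning Idris Baptiste's interest in Beacon Manufacturing Inc, giving 45% + 34% = 79%.
By spousal attribution (R1), Dana Baptiste is treated as owning Idris Baptiste's 15% interest in Highfield Partners LP.
Chain via Beacon Manufacturing Inc. → Ashford Shipping BV (R2): 79% × 86% × 74% = 50.2756% of Vantage Holdings Ltd.
Direct interest in Vantage Holdings Ltd: 8%.
Chain via Highfield Partners LP → Meridian Services GmbH (R2): 15% × 71% × 15% = 1.5975% of Vantage Holdings Ltd.
Aggregating (R3): 50.2756% + 8% + 1.5975% = 59.8731%.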